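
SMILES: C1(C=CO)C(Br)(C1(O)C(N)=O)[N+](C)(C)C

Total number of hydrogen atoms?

Hydrogens are implicit in SMILES; fill each atom to its normal valence:
  3 × C: 3 H each → 9
  3 × C: 1 H each → 3
  3 × C: no H
  2 × O: 1 H each → 2
  1 × Br: no H
  1 × N: 2 H
  1 × N (charge +1): no H
  1 × O: no H
  Total hydrogens = 16.

16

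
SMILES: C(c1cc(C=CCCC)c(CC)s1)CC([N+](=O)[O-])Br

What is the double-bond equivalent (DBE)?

5

Molecular formula from the SMILES: C14H20BrNO2S.
DoU = (2C + 2 + N − H − X)/2 = (2·14 + 2 + 1 − 20 − 1)/2 = 10/2 = 5.
(Structurally: 1 ring(s) + 4 π bond(s) = 5.)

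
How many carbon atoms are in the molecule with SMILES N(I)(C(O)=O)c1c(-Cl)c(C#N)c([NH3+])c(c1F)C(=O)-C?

10

The symbol for carbon appears 10 times in the SMILES. Lowercase c denotes aromatic carbon and counts toward C.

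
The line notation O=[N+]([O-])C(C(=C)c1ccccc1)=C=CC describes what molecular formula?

Heavy atoms from the SMILES: 12 C, 1 N, 2 O.
Implicit hydrogens by atom environment:
  5 × C (aromatic): 1 H each → 5
  3 × C: no H
  1 × C: 3 H
  1 × C: 2 H
  1 × C: 1 H
  1 × C (aromatic): no H
  1 × N (charge +1): no H
  1 × O: no H
  1 × O (charge -1): no H
  Total hydrogens = 11.
Molecular formula: C12H11NO2

C12H11NO2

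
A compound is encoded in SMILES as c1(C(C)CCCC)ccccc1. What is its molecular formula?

Heavy atoms from the SMILES: 12 C.
Implicit hydrogens by atom environment:
  5 × C (aromatic): 1 H each → 5
  3 × C: 2 H each → 6
  2 × C: 3 H each → 6
  1 × C: 1 H
  1 × C (aromatic): no H
  Total hydrogens = 18.
Molecular formula: C12H18

C12H18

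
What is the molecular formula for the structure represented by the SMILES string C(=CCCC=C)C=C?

Heavy atoms from the SMILES: 8 C.
Implicit hydrogens by atom environment:
  4 × C: 2 H each → 8
  4 × C: 1 H each → 4
  Total hydrogens = 12.
Molecular formula: C8H12

C8H12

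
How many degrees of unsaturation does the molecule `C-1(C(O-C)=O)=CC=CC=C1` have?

Molecular formula from the SMILES: C8H8O2.
DoU = (2C + 2 + N − H − X)/2 = (2·8 + 2 + 0 − 8 − 0)/2 = 10/2 = 5.
(Structurally: 1 ring(s) + 4 π bond(s) = 5.)

5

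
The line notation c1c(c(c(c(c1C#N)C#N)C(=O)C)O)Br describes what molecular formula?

Heavy atoms from the SMILES: 1 Br, 10 C, 2 N, 2 O.
Implicit hydrogens by atom environment:
  5 × C (aromatic): no H
  3 × C: no H
  2 × N: no H
  1 × Br: no H
  1 × C: 3 H
  1 × C (aromatic): 1 H
  1 × O: 1 H
  1 × O: no H
  Total hydrogens = 5.
Molecular formula: C10H5BrN2O2

C10H5BrN2O2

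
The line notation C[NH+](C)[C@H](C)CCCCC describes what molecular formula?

Heavy atoms from the SMILES: 9 C, 1 N.
Implicit hydrogens by atom environment:
  4 × C: 3 H each → 12
  4 × C: 2 H each → 8
  1 × C: 1 H
  1 × N (charge +1): 1 H
  Total hydrogens = 22.
Net charge +1.
Molecular formula: C9H22N+

C9H22N+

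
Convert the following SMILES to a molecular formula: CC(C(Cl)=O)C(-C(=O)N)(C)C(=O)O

C7H10ClNO4

Heavy atoms from the SMILES: 7 C, 1 Cl, 1 N, 4 O.
Implicit hydrogens by atom environment:
  4 × C: no H
  3 × O: no H
  2 × C: 3 H each → 6
  1 × C: 1 H
  1 × Cl: no H
  1 × N: 2 H
  1 × O: 1 H
  Total hydrogens = 10.
Molecular formula: C7H10ClNO4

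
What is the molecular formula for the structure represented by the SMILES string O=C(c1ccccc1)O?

C7H6O2

Heavy atoms from the SMILES: 7 C, 2 O.
Implicit hydrogens by atom environment:
  5 × C (aromatic): 1 H each → 5
  1 × C (aromatic): no H
  1 × C: no H
  1 × O: 1 H
  1 × O: no H
  Total hydrogens = 6.
Molecular formula: C7H6O2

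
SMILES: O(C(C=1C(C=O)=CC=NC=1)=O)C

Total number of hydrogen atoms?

Hydrogens are implicit in SMILES; fill each atom to its normal valence:
  3 × C (aromatic): 1 H each → 3
  3 × O: no H
  2 × C (aromatic): no H
  1 × C: 3 H
  1 × C: 1 H
  1 × C: no H
  1 × N (aromatic): no H
  Total hydrogens = 7.

7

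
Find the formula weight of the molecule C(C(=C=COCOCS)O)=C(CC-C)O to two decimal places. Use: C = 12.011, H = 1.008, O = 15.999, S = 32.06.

Molecular formula: C10H16O4S.
M = 10×12.011 + 16×1.008 + 4×15.999 + 1×32.06 = 232.29 g/mol.

232.29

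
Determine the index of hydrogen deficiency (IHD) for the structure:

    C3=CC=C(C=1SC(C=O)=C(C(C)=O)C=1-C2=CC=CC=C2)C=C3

13

Molecular formula from the SMILES: C19H14O2S.
DoU = (2C + 2 + N − H − X)/2 = (2·19 + 2 + 0 − 14 − 0)/2 = 26/2 = 13.
(Structurally: 3 ring(s) + 10 π bond(s) = 13.)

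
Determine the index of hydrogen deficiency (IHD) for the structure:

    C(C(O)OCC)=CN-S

1

Molecular formula from the SMILES: C5H11NO2S.
DoU = (2C + 2 + N − H − X)/2 = (2·5 + 2 + 1 − 11 − 0)/2 = 2/2 = 1.
(Structurally: 0 ring(s) + 1 π bond(s) = 1.)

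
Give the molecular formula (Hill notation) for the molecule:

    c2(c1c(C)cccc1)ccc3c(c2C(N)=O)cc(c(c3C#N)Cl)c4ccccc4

Heavy atoms from the SMILES: 25 C, 1 Cl, 2 N, 1 O.
Implicit hydrogens by atom environment:
  12 × C (aromatic): 1 H each → 12
  10 × C (aromatic): no H
  2 × C: no H
  1 × C: 3 H
  1 × Cl: no H
  1 × N: 2 H
  1 × N: no H
  1 × O: no H
  Total hydrogens = 17.
Molecular formula: C25H17ClN2O

C25H17ClN2O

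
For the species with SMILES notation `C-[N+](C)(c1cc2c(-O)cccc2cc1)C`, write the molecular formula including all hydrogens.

C13H16NO+

Heavy atoms from the SMILES: 13 C, 1 N, 1 O.
Implicit hydrogens by atom environment:
  6 × C (aromatic): 1 H each → 6
  4 × C (aromatic): no H
  3 × C: 3 H each → 9
  1 × N (charge +1): no H
  1 × O: 1 H
  Total hydrogens = 16.
Net charge +1.
Molecular formula: C13H16NO+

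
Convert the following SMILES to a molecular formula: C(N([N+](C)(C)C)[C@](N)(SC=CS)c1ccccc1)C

C14H24N3S2+

Heavy atoms from the SMILES: 14 C, 3 N, 2 S.
Implicit hydrogens by atom environment:
  5 × C (aromatic): 1 H each → 5
  4 × C: 3 H each → 12
  2 × C: 1 H each → 2
  1 × C: 2 H
  1 × C: no H
  1 × C (aromatic): no H
  1 × N: 2 H
  1 × N: no H
  1 × N (charge +1): no H
  1 × S: 1 H
  1 × S: no H
  Total hydrogens = 24.
Net charge +1.
Molecular formula: C14H24N3S2+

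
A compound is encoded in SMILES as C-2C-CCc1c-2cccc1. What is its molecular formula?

Heavy atoms from the SMILES: 10 C.
Implicit hydrogens by atom environment:
  4 × C: 2 H each → 8
  4 × C (aromatic): 1 H each → 4
  2 × C (aromatic): no H
  Total hydrogens = 12.
Molecular formula: C10H12

C10H12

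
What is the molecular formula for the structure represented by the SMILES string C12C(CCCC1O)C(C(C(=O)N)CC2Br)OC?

C12H20BrNO3

Heavy atoms from the SMILES: 1 Br, 12 C, 1 N, 3 O.
Implicit hydrogens by atom environment:
  6 × C: 1 H each → 6
  4 × C: 2 H each → 8
  2 × O: no H
  1 × Br: no H
  1 × C: 3 H
  1 × C: no H
  1 × N: 2 H
  1 × O: 1 H
  Total hydrogens = 20.
Molecular formula: C12H20BrNO3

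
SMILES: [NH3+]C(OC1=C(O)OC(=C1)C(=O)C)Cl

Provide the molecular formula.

C7H9ClNO4+

Heavy atoms from the SMILES: 7 C, 1 Cl, 1 N, 4 O.
Implicit hydrogens by atom environment:
  3 × C (aromatic): no H
  2 × O: no H
  1 × C: 3 H
  1 × C (aromatic): 1 H
  1 × C: 1 H
  1 × C: no H
  1 × Cl: no H
  1 × N (charge +1): 3 H
  1 × O: 1 H
  1 × O (aromatic): no H
  Total hydrogens = 9.
Net charge +1.
Molecular formula: C7H9ClNO4+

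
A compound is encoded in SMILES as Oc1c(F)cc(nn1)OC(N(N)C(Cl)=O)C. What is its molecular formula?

C7H8ClFN4O3

Heavy atoms from the SMILES: 7 C, 1 Cl, 1 F, 4 N, 3 O.
Implicit hydrogens by atom environment:
  3 × C (aromatic): no H
  2 × N (aromatic): no H
  2 × O: no H
  1 × C: 3 H
  1 × C (aromatic): 1 H
  1 × C: 1 H
  1 × C: no H
  1 × Cl: no H
  1 × F: no H
  1 × N: 2 H
  1 × N: no H
  1 × O: 1 H
  Total hydrogens = 8.
Molecular formula: C7H8ClFN4O3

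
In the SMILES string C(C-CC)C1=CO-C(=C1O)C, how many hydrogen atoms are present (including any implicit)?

14

Hydrogens are implicit in SMILES; fill each atom to its normal valence:
  3 × C: 2 H each → 6
  3 × C (aromatic): no H
  2 × C: 3 H each → 6
  1 × C (aromatic): 1 H
  1 × O: 1 H
  1 × O (aromatic): no H
  Total hydrogens = 14.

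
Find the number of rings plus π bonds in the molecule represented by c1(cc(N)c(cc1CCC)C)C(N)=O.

5

Molecular formula from the SMILES: C11H16N2O.
DoU = (2C + 2 + N − H − X)/2 = (2·11 + 2 + 2 − 16 − 0)/2 = 10/2 = 5.
(Structurally: 1 ring(s) + 4 π bond(s) = 5.)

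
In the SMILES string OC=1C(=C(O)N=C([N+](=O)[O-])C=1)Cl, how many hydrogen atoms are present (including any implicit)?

Hydrogens are implicit in SMILES; fill each atom to its normal valence:
  4 × C (aromatic): no H
  2 × O: 1 H each → 2
  1 × C (aromatic): 1 H
  1 × Cl: no H
  1 × N (aromatic): no H
  1 × N (charge +1): no H
  1 × O: no H
  1 × O (charge -1): no H
  Total hydrogens = 3.

3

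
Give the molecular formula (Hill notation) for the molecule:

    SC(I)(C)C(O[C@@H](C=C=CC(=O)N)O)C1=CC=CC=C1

Heavy atoms from the SMILES: 14 C, 1 I, 1 N, 3 O, 1 S.
Implicit hydrogens by atom environment:
  5 × C (aromatic): 1 H each → 5
  4 × C: 1 H each → 4
  3 × C: no H
  2 × O: no H
  1 × C: 3 H
  1 × C (aromatic): no H
  1 × I: no H
  1 × N: 2 H
  1 × O: 1 H
  1 × S: 1 H
  Total hydrogens = 16.
Molecular formula: C14H16INO3S

C14H16INO3S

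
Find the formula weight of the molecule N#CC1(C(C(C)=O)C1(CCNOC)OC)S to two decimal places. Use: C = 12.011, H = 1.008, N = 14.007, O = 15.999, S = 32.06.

244.31

Molecular formula: C10H16N2O3S.
M = 10×12.011 + 16×1.008 + 2×14.007 + 3×15.999 + 1×32.06 = 244.31 g/mol.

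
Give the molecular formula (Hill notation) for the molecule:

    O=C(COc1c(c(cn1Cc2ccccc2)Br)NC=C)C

Heavy atoms from the SMILES: 1 Br, 16 C, 2 N, 2 O.
Implicit hydrogens by atom environment:
  6 × C (aromatic): 1 H each → 6
  4 × C (aromatic): no H
  3 × C: 2 H each → 6
  2 × O: no H
  1 × Br: no H
  1 × C: 3 H
  1 × C: 1 H
  1 × C: no H
  1 × N: 1 H
  1 × N (aromatic): no H
  Total hydrogens = 17.
Molecular formula: C16H17BrN2O2

C16H17BrN2O2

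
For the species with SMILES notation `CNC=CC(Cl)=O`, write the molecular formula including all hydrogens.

Heavy atoms from the SMILES: 4 C, 1 Cl, 1 N, 1 O.
Implicit hydrogens by atom environment:
  2 × C: 1 H each → 2
  1 × C: 3 H
  1 × C: no H
  1 × Cl: no H
  1 × N: 1 H
  1 × O: no H
  Total hydrogens = 6.
Molecular formula: C4H6ClNO

C4H6ClNO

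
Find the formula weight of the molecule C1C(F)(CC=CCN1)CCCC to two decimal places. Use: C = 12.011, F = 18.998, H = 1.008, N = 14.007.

Molecular formula: C10H18FN.
M = 10×12.011 + 1×18.998 + 18×1.008 + 1×14.007 = 171.26 g/mol.

171.26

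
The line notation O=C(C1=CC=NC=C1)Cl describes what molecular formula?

Heavy atoms from the SMILES: 6 C, 1 Cl, 1 N, 1 O.
Implicit hydrogens by atom environment:
  4 × C (aromatic): 1 H each → 4
  1 × C (aromatic): no H
  1 × C: no H
  1 × Cl: no H
  1 × N (aromatic): no H
  1 × O: no H
  Total hydrogens = 4.
Molecular formula: C6H4ClNO

C6H4ClNO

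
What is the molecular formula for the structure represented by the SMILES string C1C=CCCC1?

C6H10

Heavy atoms from the SMILES: 6 C.
Implicit hydrogens by atom environment:
  4 × C: 2 H each → 8
  2 × C: 1 H each → 2
  Total hydrogens = 10.
Molecular formula: C6H10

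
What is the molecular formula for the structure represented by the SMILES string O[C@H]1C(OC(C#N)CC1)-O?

C6H9NO3

Heavy atoms from the SMILES: 6 C, 1 N, 3 O.
Implicit hydrogens by atom environment:
  3 × C: 1 H each → 3
  2 × C: 2 H each → 4
  2 × O: 1 H each → 2
  1 × C: no H
  1 × N: no H
  1 × O: no H
  Total hydrogens = 9.
Molecular formula: C6H9NO3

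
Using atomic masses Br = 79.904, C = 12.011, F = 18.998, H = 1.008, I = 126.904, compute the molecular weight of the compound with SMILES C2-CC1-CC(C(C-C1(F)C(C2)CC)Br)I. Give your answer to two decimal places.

389.09

Molecular formula: C12H19BrFI.
M = 1×79.904 + 12×12.011 + 1×18.998 + 19×1.008 + 1×126.904 = 389.09 g/mol.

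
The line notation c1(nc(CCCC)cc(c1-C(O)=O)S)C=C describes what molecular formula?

C12H15NO2S

Heavy atoms from the SMILES: 12 C, 1 N, 2 O, 1 S.
Implicit hydrogens by atom environment:
  4 × C: 2 H each → 8
  4 × C (aromatic): no H
  1 × C: 3 H
  1 × C (aromatic): 1 H
  1 × C: 1 H
  1 × C: no H
  1 × N (aromatic): no H
  1 × O: 1 H
  1 × O: no H
  1 × S: 1 H
  Total hydrogens = 15.
Molecular formula: C12H15NO2S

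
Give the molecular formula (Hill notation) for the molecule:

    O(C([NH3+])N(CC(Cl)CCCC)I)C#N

C8H16ClIN3O+

Heavy atoms from the SMILES: 8 C, 1 Cl, 1 I, 3 N, 1 O.
Implicit hydrogens by atom environment:
  4 × C: 2 H each → 8
  2 × C: 1 H each → 2
  2 × N: no H
  1 × C: 3 H
  1 × C: no H
  1 × Cl: no H
  1 × I: no H
  1 × N (charge +1): 3 H
  1 × O: no H
  Total hydrogens = 16.
Net charge +1.
Molecular formula: C8H16ClIN3O+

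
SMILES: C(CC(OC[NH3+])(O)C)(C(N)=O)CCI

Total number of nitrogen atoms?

2

The symbol for nitrogen appears 2 times in the SMILES.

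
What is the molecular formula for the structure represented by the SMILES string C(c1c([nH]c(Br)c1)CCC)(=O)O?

Heavy atoms from the SMILES: 1 Br, 8 C, 1 N, 2 O.
Implicit hydrogens by atom environment:
  3 × C (aromatic): no H
  2 × C: 2 H each → 4
  1 × Br: no H
  1 × C: 3 H
  1 × C (aromatic): 1 H
  1 × C: no H
  1 × N (aromatic): 1 H
  1 × O: 1 H
  1 × O: no H
  Total hydrogens = 10.
Molecular formula: C8H10BrNO2

C8H10BrNO2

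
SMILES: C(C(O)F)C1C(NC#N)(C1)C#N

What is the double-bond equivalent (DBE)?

5

Molecular formula from the SMILES: C7H8FN3O.
DoU = (2C + 2 + N − H − X)/2 = (2·7 + 2 + 3 − 8 − 1)/2 = 10/2 = 5.
(Structurally: 1 ring(s) + 4 π bond(s) = 5.)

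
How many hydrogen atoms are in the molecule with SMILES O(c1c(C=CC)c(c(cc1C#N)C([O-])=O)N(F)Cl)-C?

Hydrogens are implicit in SMILES; fill each atom to its normal valence:
  5 × C (aromatic): no H
  2 × C: 3 H each → 6
  2 × C: 1 H each → 2
  2 × C: no H
  2 × N: no H
  2 × O: no H
  1 × C (aromatic): 1 H
  1 × Cl: no H
  1 × F: no H
  1 × O (charge -1): no H
  Total hydrogens = 9.

9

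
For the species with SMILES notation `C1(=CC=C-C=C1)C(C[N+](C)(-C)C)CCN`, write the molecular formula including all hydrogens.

Heavy atoms from the SMILES: 13 C, 2 N.
Implicit hydrogens by atom environment:
  5 × C (aromatic): 1 H each → 5
  3 × C: 3 H each → 9
  3 × C: 2 H each → 6
  1 × C: 1 H
  1 × C (aromatic): no H
  1 × N: 2 H
  1 × N (charge +1): no H
  Total hydrogens = 23.
Net charge +1.
Molecular formula: C13H23N2+

C13H23N2+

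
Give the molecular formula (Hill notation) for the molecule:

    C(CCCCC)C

Heavy atoms from the SMILES: 7 C.
Implicit hydrogens by atom environment:
  5 × C: 2 H each → 10
  2 × C: 3 H each → 6
  Total hydrogens = 16.
Molecular formula: C7H16

C7H16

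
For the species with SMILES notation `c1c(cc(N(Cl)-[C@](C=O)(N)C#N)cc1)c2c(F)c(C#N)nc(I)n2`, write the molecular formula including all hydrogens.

C14H7ClFIN6O

Heavy atoms from the SMILES: 14 C, 1 Cl, 1 F, 1 I, 6 N, 1 O.
Implicit hydrogens by atom environment:
  6 × C (aromatic): no H
  4 × C (aromatic): 1 H each → 4
  3 × C: no H
  3 × N: no H
  2 × N (aromatic): no H
  1 × C: 1 H
  1 × Cl: no H
  1 × F: no H
  1 × I: no H
  1 × N: 2 H
  1 × O: no H
  Total hydrogens = 7.
Molecular formula: C14H7ClFIN6O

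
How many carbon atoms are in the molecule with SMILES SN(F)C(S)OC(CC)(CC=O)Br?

6

The symbol for carbon appears 6 times in the SMILES.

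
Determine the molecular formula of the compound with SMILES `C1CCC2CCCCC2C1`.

C10H18

Heavy atoms from the SMILES: 10 C.
Implicit hydrogens by atom environment:
  8 × C: 2 H each → 16
  2 × C: 1 H each → 2
  Total hydrogens = 18.
Molecular formula: C10H18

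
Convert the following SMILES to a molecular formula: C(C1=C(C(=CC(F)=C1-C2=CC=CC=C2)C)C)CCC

C18H21F

Heavy atoms from the SMILES: 18 C, 1 F.
Implicit hydrogens by atom environment:
  6 × C (aromatic): 1 H each → 6
  6 × C (aromatic): no H
  3 × C: 3 H each → 9
  3 × C: 2 H each → 6
  1 × F: no H
  Total hydrogens = 21.
Molecular formula: C18H21F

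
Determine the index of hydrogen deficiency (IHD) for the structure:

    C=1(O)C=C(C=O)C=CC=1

5

Molecular formula from the SMILES: C7H6O2.
DoU = (2C + 2 + N − H − X)/2 = (2·7 + 2 + 0 − 6 − 0)/2 = 10/2 = 5.
(Structurally: 1 ring(s) + 4 π bond(s) = 5.)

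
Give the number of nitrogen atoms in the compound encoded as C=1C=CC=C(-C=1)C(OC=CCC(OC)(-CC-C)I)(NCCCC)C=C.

1

The symbol for nitrogen appears 1 time in the SMILES.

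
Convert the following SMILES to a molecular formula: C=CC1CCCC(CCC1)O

Heavy atoms from the SMILES: 10 C, 1 O.
Implicit hydrogens by atom environment:
  7 × C: 2 H each → 14
  3 × C: 1 H each → 3
  1 × O: 1 H
  Total hydrogens = 18.
Molecular formula: C10H18O

C10H18O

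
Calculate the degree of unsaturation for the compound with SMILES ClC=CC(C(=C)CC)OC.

Molecular formula from the SMILES: C8H13ClO.
DoU = (2C + 2 + N − H − X)/2 = (2·8 + 2 + 0 − 13 − 1)/2 = 4/2 = 2.
(Structurally: 0 ring(s) + 2 π bond(s) = 2.)

2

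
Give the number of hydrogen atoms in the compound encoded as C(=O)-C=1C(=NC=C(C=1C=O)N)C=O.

6

Hydrogens are implicit in SMILES; fill each atom to its normal valence:
  4 × C (aromatic): no H
  3 × C: 1 H each → 3
  3 × O: no H
  1 × C (aromatic): 1 H
  1 × N: 2 H
  1 × N (aromatic): no H
  Total hydrogens = 6.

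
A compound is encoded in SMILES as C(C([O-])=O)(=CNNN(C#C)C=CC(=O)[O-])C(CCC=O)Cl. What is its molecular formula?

[C12H12ClN3O5]2-

Heavy atoms from the SMILES: 12 C, 1 Cl, 3 N, 5 O.
Implicit hydrogens by atom environment:
  6 × C: 1 H each → 6
  4 × C: no H
  3 × O: no H
  2 × C: 2 H each → 4
  2 × N: 1 H each → 2
  2 × O (charge -1): no H
  1 × Cl: no H
  1 × N: no H
  Total hydrogens = 12.
Net charge -2.
Molecular formula: [C12H12ClN3O5]2-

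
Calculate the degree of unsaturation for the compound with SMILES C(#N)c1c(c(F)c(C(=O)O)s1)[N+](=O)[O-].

7

Molecular formula from the SMILES: C6HFN2O4S.
DoU = (2C + 2 + N − H − X)/2 = (2·6 + 2 + 2 − 1 − 1)/2 = 14/2 = 7.
(Structurally: 1 ring(s) + 6 π bond(s) = 7.)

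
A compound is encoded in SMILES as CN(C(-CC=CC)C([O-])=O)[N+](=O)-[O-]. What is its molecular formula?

Heavy atoms from the SMILES: 7 C, 2 N, 4 O.
Implicit hydrogens by atom environment:
  3 × C: 1 H each → 3
  2 × C: 3 H each → 6
  2 × O: no H
  2 × O (charge -1): no H
  1 × C: 2 H
  1 × C: no H
  1 × N: no H
  1 × N (charge +1): no H
  Total hydrogens = 11.
Net charge -1.
Molecular formula: C7H11N2O4-

C7H11N2O4-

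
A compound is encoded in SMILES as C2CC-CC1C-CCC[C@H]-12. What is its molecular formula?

Heavy atoms from the SMILES: 10 C.
Implicit hydrogens by atom environment:
  8 × C: 2 H each → 16
  2 × C: 1 H each → 2
  Total hydrogens = 18.
Molecular formula: C10H18

C10H18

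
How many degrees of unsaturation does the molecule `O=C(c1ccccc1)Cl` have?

Molecular formula from the SMILES: C7H5ClO.
DoU = (2C + 2 + N − H − X)/2 = (2·7 + 2 + 0 − 5 − 1)/2 = 10/2 = 5.
(Structurally: 1 ring(s) + 4 π bond(s) = 5.)

5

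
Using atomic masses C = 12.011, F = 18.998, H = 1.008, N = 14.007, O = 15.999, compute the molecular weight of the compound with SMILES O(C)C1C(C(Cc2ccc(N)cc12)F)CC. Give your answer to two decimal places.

Molecular formula: C13H18FNO.
M = 13×12.011 + 1×18.998 + 18×1.008 + 1×14.007 + 1×15.999 = 223.29 g/mol.

223.29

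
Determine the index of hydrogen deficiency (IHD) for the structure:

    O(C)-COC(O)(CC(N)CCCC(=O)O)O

Molecular formula from the SMILES: C9H19NO6.
DoU = (2C + 2 + N − H − X)/2 = (2·9 + 2 + 1 − 19 − 0)/2 = 2/2 = 1.
(Structurally: 0 ring(s) + 1 π bond(s) = 1.)

1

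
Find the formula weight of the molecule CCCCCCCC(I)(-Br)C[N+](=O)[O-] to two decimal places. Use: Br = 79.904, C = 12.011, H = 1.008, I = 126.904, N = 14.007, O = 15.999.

Molecular formula: C9H17BrINO2.
M = 1×79.904 + 9×12.011 + 17×1.008 + 1×126.904 + 1×14.007 + 2×15.999 = 378.05 g/mol.

378.05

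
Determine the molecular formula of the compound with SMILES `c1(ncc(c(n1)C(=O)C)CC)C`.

Heavy atoms from the SMILES: 9 C, 2 N, 1 O.
Implicit hydrogens by atom environment:
  3 × C: 3 H each → 9
  3 × C (aromatic): no H
  2 × N (aromatic): no H
  1 × C: 2 H
  1 × C (aromatic): 1 H
  1 × C: no H
  1 × O: no H
  Total hydrogens = 12.
Molecular formula: C9H12N2O

C9H12N2O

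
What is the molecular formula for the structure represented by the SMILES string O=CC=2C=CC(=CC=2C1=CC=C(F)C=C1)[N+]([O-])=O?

Heavy atoms from the SMILES: 13 C, 1 F, 1 N, 3 O.
Implicit hydrogens by atom environment:
  7 × C (aromatic): 1 H each → 7
  5 × C (aromatic): no H
  2 × O: no H
  1 × C: 1 H
  1 × F: no H
  1 × N (charge +1): no H
  1 × O (charge -1): no H
  Total hydrogens = 8.
Molecular formula: C13H8FNO3

C13H8FNO3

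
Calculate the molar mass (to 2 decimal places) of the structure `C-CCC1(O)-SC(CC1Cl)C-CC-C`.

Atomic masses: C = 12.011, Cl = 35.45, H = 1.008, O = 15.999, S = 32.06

236.80

Molecular formula: C11H21ClOS.
M = 11×12.011 + 1×35.45 + 21×1.008 + 1×15.999 + 1×32.06 = 236.80 g/mol.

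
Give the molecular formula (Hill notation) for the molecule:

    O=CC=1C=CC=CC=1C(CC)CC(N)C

C13H19NO

Heavy atoms from the SMILES: 13 C, 1 N, 1 O.
Implicit hydrogens by atom environment:
  4 × C (aromatic): 1 H each → 4
  3 × C: 1 H each → 3
  2 × C: 3 H each → 6
  2 × C: 2 H each → 4
  2 × C (aromatic): no H
  1 × N: 2 H
  1 × O: no H
  Total hydrogens = 19.
Molecular formula: C13H19NO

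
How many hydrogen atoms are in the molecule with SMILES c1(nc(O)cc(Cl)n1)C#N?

2

Hydrogens are implicit in SMILES; fill each atom to its normal valence:
  3 × C (aromatic): no H
  2 × N (aromatic): no H
  1 × C (aromatic): 1 H
  1 × C: no H
  1 × Cl: no H
  1 × N: no H
  1 × O: 1 H
  Total hydrogens = 2.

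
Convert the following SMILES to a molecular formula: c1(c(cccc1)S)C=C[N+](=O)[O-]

Heavy atoms from the SMILES: 8 C, 1 N, 2 O, 1 S.
Implicit hydrogens by atom environment:
  4 × C (aromatic): 1 H each → 4
  2 × C: 1 H each → 2
  2 × C (aromatic): no H
  1 × N (charge +1): no H
  1 × O: no H
  1 × O (charge -1): no H
  1 × S: 1 H
  Total hydrogens = 7.
Molecular formula: C8H7NO2S

C8H7NO2S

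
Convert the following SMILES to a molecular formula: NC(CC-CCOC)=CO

Heavy atoms from the SMILES: 7 C, 1 N, 2 O.
Implicit hydrogens by atom environment:
  4 × C: 2 H each → 8
  1 × C: 3 H
  1 × C: 1 H
  1 × C: no H
  1 × N: 2 H
  1 × O: 1 H
  1 × O: no H
  Total hydrogens = 15.
Molecular formula: C7H15NO2

C7H15NO2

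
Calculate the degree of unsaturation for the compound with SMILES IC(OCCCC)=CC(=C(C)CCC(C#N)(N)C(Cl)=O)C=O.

6

Molecular formula from the SMILES: C15H20ClIN2O3.
DoU = (2C + 2 + N − H − X)/2 = (2·15 + 2 + 2 − 20 − 2)/2 = 12/2 = 6.
(Structurally: 0 ring(s) + 6 π bond(s) = 6.)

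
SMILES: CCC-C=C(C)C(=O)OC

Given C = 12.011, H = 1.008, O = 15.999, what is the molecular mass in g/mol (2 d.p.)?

142.20

Molecular formula: C8H14O2.
M = 8×12.011 + 14×1.008 + 2×15.999 = 142.20 g/mol.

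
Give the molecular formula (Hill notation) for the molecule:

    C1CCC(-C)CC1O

Heavy atoms from the SMILES: 7 C, 1 O.
Implicit hydrogens by atom environment:
  4 × C: 2 H each → 8
  2 × C: 1 H each → 2
  1 × C: 3 H
  1 × O: 1 H
  Total hydrogens = 14.
Molecular formula: C7H14O

C7H14O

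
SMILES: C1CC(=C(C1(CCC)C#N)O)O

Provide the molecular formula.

C9H13NO2

Heavy atoms from the SMILES: 9 C, 1 N, 2 O.
Implicit hydrogens by atom environment:
  4 × C: 2 H each → 8
  4 × C: no H
  2 × O: 1 H each → 2
  1 × C: 3 H
  1 × N: no H
  Total hydrogens = 13.
Molecular formula: C9H13NO2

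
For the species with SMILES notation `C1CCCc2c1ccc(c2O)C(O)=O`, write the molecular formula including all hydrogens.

Heavy atoms from the SMILES: 11 C, 3 O.
Implicit hydrogens by atom environment:
  4 × C: 2 H each → 8
  4 × C (aromatic): no H
  2 × C (aromatic): 1 H each → 2
  2 × O: 1 H each → 2
  1 × C: no H
  1 × O: no H
  Total hydrogens = 12.
Molecular formula: C11H12O3

C11H12O3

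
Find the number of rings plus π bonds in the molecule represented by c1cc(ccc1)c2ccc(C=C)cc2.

Molecular formula from the SMILES: C14H12.
DoU = (2C + 2 + N − H − X)/2 = (2·14 + 2 + 0 − 12 − 0)/2 = 18/2 = 9.
(Structurally: 2 ring(s) + 7 π bond(s) = 9.)

9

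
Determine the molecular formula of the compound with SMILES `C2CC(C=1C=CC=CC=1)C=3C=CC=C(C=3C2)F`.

C16H15F

Heavy atoms from the SMILES: 16 C, 1 F.
Implicit hydrogens by atom environment:
  8 × C (aromatic): 1 H each → 8
  4 × C (aromatic): no H
  3 × C: 2 H each → 6
  1 × C: 1 H
  1 × F: no H
  Total hydrogens = 15.
Molecular formula: C16H15F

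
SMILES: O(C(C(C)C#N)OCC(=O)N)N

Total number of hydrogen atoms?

Hydrogens are implicit in SMILES; fill each atom to its normal valence:
  3 × O: no H
  2 × C: 1 H each → 2
  2 × C: no H
  2 × N: 2 H each → 4
  1 × C: 3 H
  1 × C: 2 H
  1 × N: no H
  Total hydrogens = 11.

11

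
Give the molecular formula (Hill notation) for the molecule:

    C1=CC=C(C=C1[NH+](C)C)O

C8H12NO+

Heavy atoms from the SMILES: 8 C, 1 N, 1 O.
Implicit hydrogens by atom environment:
  4 × C (aromatic): 1 H each → 4
  2 × C: 3 H each → 6
  2 × C (aromatic): no H
  1 × N (charge +1): 1 H
  1 × O: 1 H
  Total hydrogens = 12.
Net charge +1.
Molecular formula: C8H12NO+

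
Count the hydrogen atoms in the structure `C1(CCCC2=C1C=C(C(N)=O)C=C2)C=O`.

Hydrogens are implicit in SMILES; fill each atom to its normal valence:
  3 × C: 2 H each → 6
  3 × C (aromatic): 1 H each → 3
  3 × C (aromatic): no H
  2 × C: 1 H each → 2
  2 × O: no H
  1 × C: no H
  1 × N: 2 H
  Total hydrogens = 13.

13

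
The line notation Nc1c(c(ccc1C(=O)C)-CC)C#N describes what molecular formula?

C11H12N2O

Heavy atoms from the SMILES: 11 C, 2 N, 1 O.
Implicit hydrogens by atom environment:
  4 × C (aromatic): no H
  2 × C: 3 H each → 6
  2 × C (aromatic): 1 H each → 2
  2 × C: no H
  1 × C: 2 H
  1 × N: 2 H
  1 × N: no H
  1 × O: no H
  Total hydrogens = 12.
Molecular formula: C11H12N2O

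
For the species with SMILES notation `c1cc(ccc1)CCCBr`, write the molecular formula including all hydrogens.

Heavy atoms from the SMILES: 1 Br, 9 C.
Implicit hydrogens by atom environment:
  5 × C (aromatic): 1 H each → 5
  3 × C: 2 H each → 6
  1 × Br: no H
  1 × C (aromatic): no H
  Total hydrogens = 11.
Molecular formula: C9H11Br

C9H11Br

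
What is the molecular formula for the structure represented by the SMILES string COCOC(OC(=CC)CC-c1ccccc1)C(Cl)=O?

C15H19ClO4

Heavy atoms from the SMILES: 15 C, 1 Cl, 4 O.
Implicit hydrogens by atom environment:
  5 × C (aromatic): 1 H each → 5
  4 × O: no H
  3 × C: 2 H each → 6
  2 × C: 3 H each → 6
  2 × C: 1 H each → 2
  2 × C: no H
  1 × C (aromatic): no H
  1 × Cl: no H
  Total hydrogens = 19.
Molecular formula: C15H19ClO4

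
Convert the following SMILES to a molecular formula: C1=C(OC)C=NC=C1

Heavy atoms from the SMILES: 6 C, 1 N, 1 O.
Implicit hydrogens by atom environment:
  4 × C (aromatic): 1 H each → 4
  1 × C: 3 H
  1 × C (aromatic): no H
  1 × N (aromatic): no H
  1 × O: no H
  Total hydrogens = 7.
Molecular formula: C6H7NO

C6H7NO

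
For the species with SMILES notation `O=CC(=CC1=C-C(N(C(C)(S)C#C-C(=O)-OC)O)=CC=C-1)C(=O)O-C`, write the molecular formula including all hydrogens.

Heavy atoms from the SMILES: 17 C, 1 N, 6 O, 1 S.
Implicit hydrogens by atom environment:
  6 × C: no H
  5 × O: no H
  4 × C (aromatic): 1 H each → 4
  3 × C: 3 H each → 9
  2 × C: 1 H each → 2
  2 × C (aromatic): no H
  1 × N: no H
  1 × O: 1 H
  1 × S: 1 H
  Total hydrogens = 17.
Molecular formula: C17H17NO6S

C17H17NO6S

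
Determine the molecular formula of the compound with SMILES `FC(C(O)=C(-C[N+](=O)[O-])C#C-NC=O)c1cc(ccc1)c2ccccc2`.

C19H15FN2O4

Heavy atoms from the SMILES: 19 C, 1 F, 2 N, 4 O.
Implicit hydrogens by atom environment:
  9 × C (aromatic): 1 H each → 9
  4 × C: no H
  3 × C (aromatic): no H
  2 × C: 1 H each → 2
  2 × O: no H
  1 × C: 2 H
  1 × F: no H
  1 × N: 1 H
  1 × N (charge +1): no H
  1 × O: 1 H
  1 × O (charge -1): no H
  Total hydrogens = 15.
Molecular formula: C19H15FN2O4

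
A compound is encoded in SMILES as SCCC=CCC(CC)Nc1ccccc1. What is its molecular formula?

Heavy atoms from the SMILES: 14 C, 1 N, 1 S.
Implicit hydrogens by atom environment:
  5 × C (aromatic): 1 H each → 5
  4 × C: 2 H each → 8
  3 × C: 1 H each → 3
  1 × C: 3 H
  1 × C (aromatic): no H
  1 × N: 1 H
  1 × S: 1 H
  Total hydrogens = 21.
Molecular formula: C14H21NS

C14H21NS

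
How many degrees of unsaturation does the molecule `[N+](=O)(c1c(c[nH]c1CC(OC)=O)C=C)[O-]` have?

6

Molecular formula from the SMILES: C9H10N2O4.
DoU = (2C + 2 + N − H − X)/2 = (2·9 + 2 + 2 − 10 − 0)/2 = 12/2 = 6.
(Structurally: 1 ring(s) + 5 π bond(s) = 6.)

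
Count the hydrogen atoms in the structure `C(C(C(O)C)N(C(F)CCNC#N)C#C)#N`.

Hydrogens are implicit in SMILES; fill each atom to its normal valence:
  4 × C: 1 H each → 4
  3 × C: no H
  3 × N: no H
  2 × C: 2 H each → 4
  1 × C: 3 H
  1 × F: no H
  1 × N: 1 H
  1 × O: 1 H
  Total hydrogens = 13.

13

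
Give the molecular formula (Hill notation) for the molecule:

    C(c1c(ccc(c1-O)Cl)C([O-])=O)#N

Heavy atoms from the SMILES: 8 C, 1 Cl, 1 N, 3 O.
Implicit hydrogens by atom environment:
  4 × C (aromatic): no H
  2 × C (aromatic): 1 H each → 2
  2 × C: no H
  1 × Cl: no H
  1 × N: no H
  1 × O: 1 H
  1 × O: no H
  1 × O (charge -1): no H
  Total hydrogens = 3.
Net charge -1.
Molecular formula: C8H3ClNO3-

C8H3ClNO3-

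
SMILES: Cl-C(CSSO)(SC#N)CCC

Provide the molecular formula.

C6H10ClNOS3

Heavy atoms from the SMILES: 6 C, 1 Cl, 1 N, 1 O, 3 S.
Implicit hydrogens by atom environment:
  3 × C: 2 H each → 6
  3 × S: no H
  2 × C: no H
  1 × C: 3 H
  1 × Cl: no H
  1 × N: no H
  1 × O: 1 H
  Total hydrogens = 10.
Molecular formula: C6H10ClNOS3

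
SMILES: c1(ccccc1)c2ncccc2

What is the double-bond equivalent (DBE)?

Molecular formula from the SMILES: C11H9N.
DoU = (2C + 2 + N − H − X)/2 = (2·11 + 2 + 1 − 9 − 0)/2 = 16/2 = 8.
(Structurally: 2 ring(s) + 6 π bond(s) = 8.)

8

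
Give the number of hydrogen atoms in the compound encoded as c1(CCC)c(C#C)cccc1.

Hydrogens are implicit in SMILES; fill each atom to its normal valence:
  4 × C (aromatic): 1 H each → 4
  2 × C: 2 H each → 4
  2 × C (aromatic): no H
  1 × C: 3 H
  1 × C: 1 H
  1 × C: no H
  Total hydrogens = 12.

12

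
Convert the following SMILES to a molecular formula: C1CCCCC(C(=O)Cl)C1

C8H13ClO

Heavy atoms from the SMILES: 8 C, 1 Cl, 1 O.
Implicit hydrogens by atom environment:
  6 × C: 2 H each → 12
  1 × C: 1 H
  1 × C: no H
  1 × Cl: no H
  1 × O: no H
  Total hydrogens = 13.
Molecular formula: C8H13ClO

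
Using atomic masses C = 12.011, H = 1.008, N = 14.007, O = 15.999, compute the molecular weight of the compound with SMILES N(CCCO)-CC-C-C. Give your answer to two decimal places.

Molecular formula: C7H17NO.
M = 7×12.011 + 17×1.008 + 1×14.007 + 1×15.999 = 131.22 g/mol.

131.22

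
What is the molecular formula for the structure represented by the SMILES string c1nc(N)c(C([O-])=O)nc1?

C5H4N3O2-

Heavy atoms from the SMILES: 5 C, 3 N, 2 O.
Implicit hydrogens by atom environment:
  2 × C (aromatic): 1 H each → 2
  2 × C (aromatic): no H
  2 × N (aromatic): no H
  1 × C: no H
  1 × N: 2 H
  1 × O: no H
  1 × O (charge -1): no H
  Total hydrogens = 4.
Net charge -1.
Molecular formula: C5H4N3O2-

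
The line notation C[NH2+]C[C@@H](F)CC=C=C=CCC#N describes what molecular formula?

C10H14FN2+

Heavy atoms from the SMILES: 10 C, 1 F, 2 N.
Implicit hydrogens by atom environment:
  3 × C: 2 H each → 6
  3 × C: 1 H each → 3
  3 × C: no H
  1 × C: 3 H
  1 × F: no H
  1 × N (charge +1): 2 H
  1 × N: no H
  Total hydrogens = 14.
Net charge +1.
Molecular formula: C10H14FN2+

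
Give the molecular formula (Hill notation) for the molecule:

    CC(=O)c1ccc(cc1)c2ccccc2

C14H12O

Heavy atoms from the SMILES: 14 C, 1 O.
Implicit hydrogens by atom environment:
  9 × C (aromatic): 1 H each → 9
  3 × C (aromatic): no H
  1 × C: 3 H
  1 × C: no H
  1 × O: no H
  Total hydrogens = 12.
Molecular formula: C14H12O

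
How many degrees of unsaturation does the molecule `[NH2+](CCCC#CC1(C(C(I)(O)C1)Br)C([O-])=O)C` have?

4

Molecular formula from the SMILES: C11H15BrINO3.
DoU = (2C + 2 + N − H − X)/2 = (2·11 + 2 + 1 − 15 − 2)/2 = 8/2 = 4.
(Structurally: 1 ring(s) + 3 π bond(s) = 4.)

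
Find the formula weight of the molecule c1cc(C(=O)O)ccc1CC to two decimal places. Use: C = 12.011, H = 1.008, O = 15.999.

Molecular formula: C9H10O2.
M = 9×12.011 + 10×1.008 + 2×15.999 = 150.18 g/mol.

150.18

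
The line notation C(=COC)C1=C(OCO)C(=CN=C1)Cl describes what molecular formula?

Heavy atoms from the SMILES: 9 C, 1 Cl, 1 N, 3 O.
Implicit hydrogens by atom environment:
  3 × C (aromatic): no H
  2 × C (aromatic): 1 H each → 2
  2 × C: 1 H each → 2
  2 × O: no H
  1 × C: 3 H
  1 × C: 2 H
  1 × Cl: no H
  1 × N (aromatic): no H
  1 × O: 1 H
  Total hydrogens = 10.
Molecular formula: C9H10ClNO3

C9H10ClNO3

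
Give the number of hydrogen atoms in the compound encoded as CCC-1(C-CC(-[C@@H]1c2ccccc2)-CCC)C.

26

Hydrogens are implicit in SMILES; fill each atom to its normal valence:
  5 × C: 2 H each → 10
  5 × C (aromatic): 1 H each → 5
  3 × C: 3 H each → 9
  2 × C: 1 H each → 2
  1 × C: no H
  1 × C (aromatic): no H
  Total hydrogens = 26.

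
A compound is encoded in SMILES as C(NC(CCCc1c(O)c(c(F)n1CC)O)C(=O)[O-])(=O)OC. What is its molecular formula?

C13H18FN2O6-

Heavy atoms from the SMILES: 13 C, 1 F, 2 N, 6 O.
Implicit hydrogens by atom environment:
  4 × C: 2 H each → 8
  4 × C (aromatic): no H
  3 × O: no H
  2 × C: 3 H each → 6
  2 × C: no H
  2 × O: 1 H each → 2
  1 × C: 1 H
  1 × F: no H
  1 × N: 1 H
  1 × N (aromatic): no H
  1 × O (charge -1): no H
  Total hydrogens = 18.
Net charge -1.
Molecular formula: C13H18FN2O6-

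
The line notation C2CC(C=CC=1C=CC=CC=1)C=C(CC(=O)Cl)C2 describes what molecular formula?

C16H17ClO

Heavy atoms from the SMILES: 16 C, 1 Cl, 1 O.
Implicit hydrogens by atom environment:
  5 × C (aromatic): 1 H each → 5
  4 × C: 2 H each → 8
  4 × C: 1 H each → 4
  2 × C: no H
  1 × C (aromatic): no H
  1 × Cl: no H
  1 × O: no H
  Total hydrogens = 17.
Molecular formula: C16H17ClO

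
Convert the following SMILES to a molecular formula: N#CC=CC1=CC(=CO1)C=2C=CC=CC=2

C13H9NO

Heavy atoms from the SMILES: 13 C, 1 N, 1 O.
Implicit hydrogens by atom environment:
  7 × C (aromatic): 1 H each → 7
  3 × C (aromatic): no H
  2 × C: 1 H each → 2
  1 × C: no H
  1 × N: no H
  1 × O (aromatic): no H
  Total hydrogens = 9.
Molecular formula: C13H9NO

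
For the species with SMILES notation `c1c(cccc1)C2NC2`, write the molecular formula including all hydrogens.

C8H9N

Heavy atoms from the SMILES: 8 C, 1 N.
Implicit hydrogens by atom environment:
  5 × C (aromatic): 1 H each → 5
  1 × C: 2 H
  1 × C: 1 H
  1 × C (aromatic): no H
  1 × N: 1 H
  Total hydrogens = 9.
Molecular formula: C8H9N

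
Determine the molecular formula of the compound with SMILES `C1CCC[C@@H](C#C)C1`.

Heavy atoms from the SMILES: 8 C.
Implicit hydrogens by atom environment:
  5 × C: 2 H each → 10
  2 × C: 1 H each → 2
  1 × C: no H
  Total hydrogens = 12.
Molecular formula: C8H12

C8H12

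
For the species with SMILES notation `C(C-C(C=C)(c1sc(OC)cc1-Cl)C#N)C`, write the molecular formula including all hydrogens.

Heavy atoms from the SMILES: 12 C, 1 Cl, 1 N, 1 O, 1 S.
Implicit hydrogens by atom environment:
  3 × C: 2 H each → 6
  3 × C (aromatic): no H
  2 × C: 3 H each → 6
  2 × C: no H
  1 × C (aromatic): 1 H
  1 × C: 1 H
  1 × Cl: no H
  1 × N: no H
  1 × O: no H
  1 × S (aromatic): no H
  Total hydrogens = 14.
Molecular formula: C12H14ClNOS

C12H14ClNOS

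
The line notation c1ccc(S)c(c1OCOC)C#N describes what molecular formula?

Heavy atoms from the SMILES: 9 C, 1 N, 2 O, 1 S.
Implicit hydrogens by atom environment:
  3 × C (aromatic): 1 H each → 3
  3 × C (aromatic): no H
  2 × O: no H
  1 × C: 3 H
  1 × C: 2 H
  1 × C: no H
  1 × N: no H
  1 × S: 1 H
  Total hydrogens = 9.
Molecular formula: C9H9NO2S

C9H9NO2S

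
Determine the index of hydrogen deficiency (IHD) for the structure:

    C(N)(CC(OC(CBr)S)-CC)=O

1

Molecular formula from the SMILES: C7H14BrNO2S.
DoU = (2C + 2 + N − H − X)/2 = (2·7 + 2 + 1 − 14 − 1)/2 = 2/2 = 1.
(Structurally: 0 ring(s) + 1 π bond(s) = 1.)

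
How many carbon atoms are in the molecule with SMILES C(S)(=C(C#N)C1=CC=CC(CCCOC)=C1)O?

13

The symbol for carbon appears 13 times in the SMILES.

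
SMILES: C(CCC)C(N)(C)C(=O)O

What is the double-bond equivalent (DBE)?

Molecular formula from the SMILES: C7H15NO2.
DoU = (2C + 2 + N − H − X)/2 = (2·7 + 2 + 1 − 15 − 0)/2 = 2/2 = 1.
(Structurally: 0 ring(s) + 1 π bond(s) = 1.)

1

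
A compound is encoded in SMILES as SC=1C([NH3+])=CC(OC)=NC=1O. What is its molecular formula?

Heavy atoms from the SMILES: 6 C, 2 N, 2 O, 1 S.
Implicit hydrogens by atom environment:
  4 × C (aromatic): no H
  1 × C: 3 H
  1 × C (aromatic): 1 H
  1 × N (charge +1): 3 H
  1 × N (aromatic): no H
  1 × O: 1 H
  1 × O: no H
  1 × S: 1 H
  Total hydrogens = 9.
Net charge +1.
Molecular formula: C6H9N2O2S+

C6H9N2O2S+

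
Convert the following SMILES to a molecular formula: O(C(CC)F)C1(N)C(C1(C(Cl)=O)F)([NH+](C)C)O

C9H16ClF2N2O3+

Heavy atoms from the SMILES: 9 C, 1 Cl, 2 F, 2 N, 3 O.
Implicit hydrogens by atom environment:
  4 × C: no H
  3 × C: 3 H each → 9
  2 × F: no H
  2 × O: no H
  1 × C: 2 H
  1 × C: 1 H
  1 × Cl: no H
  1 × N: 2 H
  1 × N (charge +1): 1 H
  1 × O: 1 H
  Total hydrogens = 16.
Net charge +1.
Molecular formula: C9H16ClF2N2O3+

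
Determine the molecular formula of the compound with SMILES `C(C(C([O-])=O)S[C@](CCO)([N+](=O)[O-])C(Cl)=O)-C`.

C8H11ClNO6S-

Heavy atoms from the SMILES: 8 C, 1 Cl, 1 N, 6 O, 1 S.
Implicit hydrogens by atom environment:
  3 × C: 2 H each → 6
  3 × C: no H
  3 × O: no H
  2 × O (charge -1): no H
  1 × C: 3 H
  1 × C: 1 H
  1 × Cl: no H
  1 × N (charge +1): no H
  1 × O: 1 H
  1 × S: no H
  Total hydrogens = 11.
Net charge -1.
Molecular formula: C8H11ClNO6S-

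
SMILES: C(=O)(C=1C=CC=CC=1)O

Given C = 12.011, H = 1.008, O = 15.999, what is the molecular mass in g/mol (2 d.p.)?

Molecular formula: C7H6O2.
M = 7×12.011 + 6×1.008 + 2×15.999 = 122.12 g/mol.

122.12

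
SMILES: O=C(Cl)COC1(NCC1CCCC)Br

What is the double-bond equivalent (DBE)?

2

Molecular formula from the SMILES: C9H15BrClNO2.
DoU = (2C + 2 + N − H − X)/2 = (2·9 + 2 + 1 − 15 − 2)/2 = 4/2 = 2.
(Structurally: 1 ring(s) + 1 π bond(s) = 2.)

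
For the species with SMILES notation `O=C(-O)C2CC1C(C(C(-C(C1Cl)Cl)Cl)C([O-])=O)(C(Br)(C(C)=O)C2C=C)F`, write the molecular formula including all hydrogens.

C16H16BrCl3FO5-

Heavy atoms from the SMILES: 1 Br, 16 C, 3 Cl, 1 F, 5 O.
Implicit hydrogens by atom environment:
  8 × C: 1 H each → 8
  5 × C: no H
  3 × Cl: no H
  3 × O: no H
  2 × C: 2 H each → 4
  1 × Br: no H
  1 × C: 3 H
  1 × F: no H
  1 × O: 1 H
  1 × O (charge -1): no H
  Total hydrogens = 16.
Net charge -1.
Molecular formula: C16H16BrCl3FO5-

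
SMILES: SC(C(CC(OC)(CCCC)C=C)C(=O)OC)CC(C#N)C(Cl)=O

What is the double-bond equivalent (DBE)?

Molecular formula from the SMILES: C17H26ClNO4S.
DoU = (2C + 2 + N − H − X)/2 = (2·17 + 2 + 1 − 26 − 1)/2 = 10/2 = 5.
(Structurally: 0 ring(s) + 5 π bond(s) = 5.)

5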